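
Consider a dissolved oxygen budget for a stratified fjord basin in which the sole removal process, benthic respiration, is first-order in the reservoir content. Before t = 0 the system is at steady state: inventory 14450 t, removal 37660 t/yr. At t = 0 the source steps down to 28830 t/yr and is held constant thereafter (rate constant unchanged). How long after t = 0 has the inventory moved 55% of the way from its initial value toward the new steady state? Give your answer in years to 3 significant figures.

0.306 yr

τ = M₀/F₀ = 14450/37660 = 0.3837 yr.
The remaining gap fraction is e^(−t/τ); 55% covered ⇒ e^(−t/τ) = 0.450.
t = −τ ln(0.450) = 0.3837 × 0.7985 = 0.3064 yr.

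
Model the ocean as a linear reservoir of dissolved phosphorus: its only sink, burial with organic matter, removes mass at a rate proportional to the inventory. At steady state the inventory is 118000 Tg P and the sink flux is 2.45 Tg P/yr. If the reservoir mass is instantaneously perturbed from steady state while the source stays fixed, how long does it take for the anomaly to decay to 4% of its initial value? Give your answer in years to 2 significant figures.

160000 yr

For a linear reservoir the anomaly decays as exp(−t/τ) with τ = M/F = 118000/2.45 = 48160 yr.
exp(−t/τ) = 0.04 ⇒ t = −τ ln(0.04) = 48160 × 3.219 = 155000 yr.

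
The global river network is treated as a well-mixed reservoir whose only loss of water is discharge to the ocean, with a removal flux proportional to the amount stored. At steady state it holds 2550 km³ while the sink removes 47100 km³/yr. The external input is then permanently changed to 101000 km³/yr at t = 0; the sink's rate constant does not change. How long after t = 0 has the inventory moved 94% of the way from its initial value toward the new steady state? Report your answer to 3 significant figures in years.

0.152 yr

τ = M₀/F₀ = 2550/47100 = 0.05414 yr.
The remaining gap fraction is e^(−t/τ); 94% covered ⇒ e^(−t/τ) = 0.0600.
t = −τ ln(0.0600) = 0.05414 × 2.813 = 0.1523 yr.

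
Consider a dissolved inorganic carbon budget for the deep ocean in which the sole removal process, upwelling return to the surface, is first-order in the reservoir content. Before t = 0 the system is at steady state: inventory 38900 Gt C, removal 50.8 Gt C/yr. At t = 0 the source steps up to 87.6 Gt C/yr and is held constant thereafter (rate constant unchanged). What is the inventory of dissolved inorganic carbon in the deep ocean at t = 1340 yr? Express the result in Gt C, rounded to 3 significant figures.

Residence time τ = M₀/F₀ = 765.7 yr. The eventual steady state is M_∞ = M₀·(F₁/F₀) = 38900 × 87.6/50.8 = 67080 Gt C.
The anomaly ΔM(t) = M(t) − M_∞ decays as ΔM₀·e^(−t/τ) with ΔM₀ = 38900 − 67080 = −28180 Gt C.
At t = 1340 yr, e^(−t/τ) = e^(−1.750) = 0.1738, so ΔM = −4897 Gt C and M = 67080 − 4897 = 62182 Gt C.

62200 Gt C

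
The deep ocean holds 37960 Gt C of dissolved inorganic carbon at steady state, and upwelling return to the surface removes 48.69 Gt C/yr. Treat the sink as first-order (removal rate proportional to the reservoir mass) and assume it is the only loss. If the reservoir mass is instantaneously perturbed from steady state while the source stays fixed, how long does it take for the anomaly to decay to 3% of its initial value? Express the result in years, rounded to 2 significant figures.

For a linear reservoir the anomaly decays as exp(−t/τ) with τ = M/F = 37960/48.69 = 779.6 yr.
exp(−t/τ) = 0.03 ⇒ t = −τ ln(0.03) = 779.6 × 3.507 = 2734 yr.

2700 yr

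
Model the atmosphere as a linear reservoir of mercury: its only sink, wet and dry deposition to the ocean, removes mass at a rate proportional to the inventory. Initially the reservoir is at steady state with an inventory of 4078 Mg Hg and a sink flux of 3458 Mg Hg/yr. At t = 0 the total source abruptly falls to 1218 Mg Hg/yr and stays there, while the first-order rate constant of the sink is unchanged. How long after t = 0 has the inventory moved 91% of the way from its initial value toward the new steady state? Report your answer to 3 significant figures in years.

2.84 yr

τ = M₀/F₀ = 4078/3458 = 1.179 yr.
The remaining gap fraction is e^(−t/τ); 91% covered ⇒ e^(−t/τ) = 0.0900.
t = −τ ln(0.0900) = 1.179 × 2.408 = 2.840 yr.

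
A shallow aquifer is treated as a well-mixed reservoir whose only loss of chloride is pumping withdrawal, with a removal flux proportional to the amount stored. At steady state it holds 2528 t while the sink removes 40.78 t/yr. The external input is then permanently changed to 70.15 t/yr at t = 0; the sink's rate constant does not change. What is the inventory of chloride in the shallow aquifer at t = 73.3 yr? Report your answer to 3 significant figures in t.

Residence time τ = M₀/F₀ = 61.99 yr. The eventual steady state is M_∞ = M₀·(F₁/F₀) = 2528 × 70.15/40.78 = 4348.7 t.
The anomaly ΔM(t) = M(t) − M_∞ decays as ΔM₀·e^(−t/τ) with ΔM₀ = 2528 − 4348.7 = −1821 t.
At t = 73.3 yr, e^(−t/τ) = e^(−1.182) = 0.3065, so ΔM = −558.1 t and M = 4348.7 − 558.1 = 3790.6 t.

3790 t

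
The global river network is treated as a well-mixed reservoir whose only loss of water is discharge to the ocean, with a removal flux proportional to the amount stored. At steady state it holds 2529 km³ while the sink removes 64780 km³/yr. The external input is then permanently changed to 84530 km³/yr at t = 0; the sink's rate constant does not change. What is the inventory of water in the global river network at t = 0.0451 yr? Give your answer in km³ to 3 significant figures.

Residence time τ = M₀/F₀ = 0.03904 yr. The eventual steady state is M_∞ = M₀·(F₁/F₀) = 2529 × 84530/64780 = 3300.0 km³.
The anomaly ΔM(t) = M(t) − M_∞ decays as ΔM₀·e^(−t/τ) with ΔM₀ = 2529 − 3300.0 = −771.0 km³.
At t = 0.0451 yr, e^(−t/τ) = e^(−1.155) = 0.3150, so ΔM = −242.9 km³ and M = 3300.0 − 242.9 = 3057.2 km³.

3060 km³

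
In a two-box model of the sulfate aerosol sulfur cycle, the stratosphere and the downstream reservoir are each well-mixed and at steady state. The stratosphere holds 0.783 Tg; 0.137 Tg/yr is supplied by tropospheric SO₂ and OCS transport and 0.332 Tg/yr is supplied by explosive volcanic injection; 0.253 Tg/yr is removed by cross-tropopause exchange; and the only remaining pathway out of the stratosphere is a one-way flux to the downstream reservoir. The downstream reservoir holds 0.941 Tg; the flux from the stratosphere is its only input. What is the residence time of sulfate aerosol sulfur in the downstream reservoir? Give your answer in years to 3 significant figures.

4.36 yr

Balance the stratosphere: ΣF_in = 0.137 + 0.332 = 0.46900 Tg/yr.
Flux to the downstream reservoir = ΣF_in − (0.253) = 0.21600 Tg/yr.
At steady state the output of the downstream reservoir equals its input, 0.21600 Tg/yr.
τ = M / F = 0.941 / 0.21600 = 4.356 yr.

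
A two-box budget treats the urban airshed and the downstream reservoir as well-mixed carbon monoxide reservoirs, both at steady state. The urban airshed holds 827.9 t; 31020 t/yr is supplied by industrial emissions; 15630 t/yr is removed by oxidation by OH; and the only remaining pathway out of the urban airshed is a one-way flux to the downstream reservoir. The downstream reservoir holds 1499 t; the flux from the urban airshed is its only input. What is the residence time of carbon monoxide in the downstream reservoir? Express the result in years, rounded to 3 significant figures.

Balance the urban airshed: ΣF_in = 31020 t/yr.
Flux to the downstream reservoir = ΣF_in − (15630) = 15390 t/yr.
At steady state the output of the downstream reservoir equals its input, 15390 t/yr.
τ = M / F = 1499 / 15390 = 0.09740 yr.

0.0974 yr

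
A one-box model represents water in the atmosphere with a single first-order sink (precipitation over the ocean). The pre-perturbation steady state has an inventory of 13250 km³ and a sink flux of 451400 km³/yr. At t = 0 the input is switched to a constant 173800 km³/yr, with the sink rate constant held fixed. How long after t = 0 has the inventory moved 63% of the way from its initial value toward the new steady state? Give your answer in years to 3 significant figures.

τ = M₀/F₀ = 13250/451400 = 0.02935 yr.
The remaining gap fraction is e^(−t/τ); 63% covered ⇒ e^(−t/τ) = 0.370.
t = −τ ln(0.370) = 0.02935 × 0.9943 = 0.02918 yr.

0.0292 yr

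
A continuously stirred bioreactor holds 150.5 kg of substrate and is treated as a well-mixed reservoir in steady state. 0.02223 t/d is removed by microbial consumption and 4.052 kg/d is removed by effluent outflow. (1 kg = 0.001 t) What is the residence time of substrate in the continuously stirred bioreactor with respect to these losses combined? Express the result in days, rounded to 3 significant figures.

Convert the microbial consumption flux: 0.02223 t/d = 22.23 kg/d.
Total removal = 22.23 + 4.052 = 26.282 kg/d.
τ = M / ΣF_out = 150.5 / 26.282 = 5.726 d.

5.73 d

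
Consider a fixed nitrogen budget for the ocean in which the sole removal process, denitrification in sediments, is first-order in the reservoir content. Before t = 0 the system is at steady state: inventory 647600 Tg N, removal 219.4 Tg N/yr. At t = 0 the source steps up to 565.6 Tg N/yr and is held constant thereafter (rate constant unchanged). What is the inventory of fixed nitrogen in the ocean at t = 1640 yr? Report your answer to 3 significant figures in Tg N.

1.08×10^6 Tg N

The sink rate constant is k = F₀/M₀ = 219.4/647600 = 0.0003388 yr⁻¹.
Solving dM/dt = F₁ − kM with M(0) = M₀ gives M(t) = F₁/k + (M₀ − F₁/k)·e^(−kt).
F₁/k = 565.6/0.0003388 = 1.6695×10^6 Tg N; kt = 0.0003388 × 1640 = 0.5556, e^(−kt) = 0.5737.
M(1640) = 1.6695×10^6 + (647600 − 1.6695×10^6) × 0.5737 = 1.6695×10^6 − 586300 = 1.0832×10^6 Tg N.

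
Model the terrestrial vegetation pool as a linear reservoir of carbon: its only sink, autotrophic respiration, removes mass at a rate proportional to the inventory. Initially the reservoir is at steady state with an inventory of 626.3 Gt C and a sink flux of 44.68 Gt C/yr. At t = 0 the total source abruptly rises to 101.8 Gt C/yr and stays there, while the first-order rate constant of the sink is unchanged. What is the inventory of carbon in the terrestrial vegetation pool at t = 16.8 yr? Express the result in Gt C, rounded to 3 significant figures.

Residence time τ = M₀/F₀ = 14.02 yr. The eventual steady state is M_∞ = M₀·(F₁/F₀) = 626.3 × 101.8/44.68 = 1427.0 Gt C.
The anomaly ΔM(t) = M(t) − M_∞ decays as ΔM₀·e^(−t/τ) with ΔM₀ = 626.3 − 1427.0 = −800.7 Gt C.
At t = 16.8 yr, e^(−t/τ) = e^(−1.199) = 0.3016, so ΔM = −241.5 Gt C and M = 1427.0 − 241.5 = 1185.5 Gt C.

1190 Gt C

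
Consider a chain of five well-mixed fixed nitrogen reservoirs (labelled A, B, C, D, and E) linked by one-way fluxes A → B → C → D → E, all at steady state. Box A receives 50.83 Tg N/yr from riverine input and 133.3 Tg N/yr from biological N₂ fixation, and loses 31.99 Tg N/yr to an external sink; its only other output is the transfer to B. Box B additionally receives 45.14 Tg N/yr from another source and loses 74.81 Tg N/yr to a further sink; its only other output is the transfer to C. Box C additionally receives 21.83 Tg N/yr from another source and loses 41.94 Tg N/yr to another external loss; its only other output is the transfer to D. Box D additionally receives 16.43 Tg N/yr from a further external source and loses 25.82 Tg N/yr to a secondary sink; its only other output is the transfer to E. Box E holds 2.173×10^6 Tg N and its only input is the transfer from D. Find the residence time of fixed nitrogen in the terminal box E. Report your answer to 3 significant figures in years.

23400 yr

Box A: F(A→B) = (50.83 + 133.3) − 31.99 = 152.14 Tg N/yr.
Box B: F(B→C) = (152.14 + 45.14) − 74.81 = 122.47 Tg N/yr.
Box C: F(C→D) = (122.47 + 21.83) − 41.94 = 102.36 Tg N/yr.
Box D: F(D→E) = (102.36 + 16.43) − 25.82 = 92.970 Tg N/yr.
Box E throughput = its input = 92.970 Tg N/yr; τ = 2.173×10^6 / 92.970 = 23370 yr.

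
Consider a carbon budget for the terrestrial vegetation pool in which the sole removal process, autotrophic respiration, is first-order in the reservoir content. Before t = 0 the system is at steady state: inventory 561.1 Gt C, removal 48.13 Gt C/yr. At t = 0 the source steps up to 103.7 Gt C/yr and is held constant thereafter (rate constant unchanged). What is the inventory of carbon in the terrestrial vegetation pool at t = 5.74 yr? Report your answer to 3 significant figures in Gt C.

813 Gt C

The sink rate constant is k = F₀/M₀ = 48.13/561.1 = 0.08578 yr⁻¹.
Solving dM/dt = F₁ − kM with M(0) = M₀ gives M(t) = F₁/k + (M₀ − F₁/k)·e^(−kt).
F₁/k = 103.7/0.08578 = 1208.9 Gt C; kt = 0.08578 × 5.74 = 0.4924, e^(−kt) = 0.6112.
M(5.74) = 1208.9 + (561.1 − 1208.9) × 0.6112 = 1208.9 − 395.9 = 812.99 Gt C.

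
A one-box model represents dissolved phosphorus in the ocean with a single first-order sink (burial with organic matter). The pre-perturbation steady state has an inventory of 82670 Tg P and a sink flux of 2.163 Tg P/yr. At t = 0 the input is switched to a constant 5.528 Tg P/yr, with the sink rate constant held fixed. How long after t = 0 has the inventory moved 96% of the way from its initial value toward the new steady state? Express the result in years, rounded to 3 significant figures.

123000 yr

τ = M₀/F₀ = 82670/2.163 = 38220 yr.
The remaining gap fraction is e^(−t/τ); 96% covered ⇒ e^(−t/τ) = 0.0400.
t = −τ ln(0.0400) = 38220 × 3.219 = 123000 yr.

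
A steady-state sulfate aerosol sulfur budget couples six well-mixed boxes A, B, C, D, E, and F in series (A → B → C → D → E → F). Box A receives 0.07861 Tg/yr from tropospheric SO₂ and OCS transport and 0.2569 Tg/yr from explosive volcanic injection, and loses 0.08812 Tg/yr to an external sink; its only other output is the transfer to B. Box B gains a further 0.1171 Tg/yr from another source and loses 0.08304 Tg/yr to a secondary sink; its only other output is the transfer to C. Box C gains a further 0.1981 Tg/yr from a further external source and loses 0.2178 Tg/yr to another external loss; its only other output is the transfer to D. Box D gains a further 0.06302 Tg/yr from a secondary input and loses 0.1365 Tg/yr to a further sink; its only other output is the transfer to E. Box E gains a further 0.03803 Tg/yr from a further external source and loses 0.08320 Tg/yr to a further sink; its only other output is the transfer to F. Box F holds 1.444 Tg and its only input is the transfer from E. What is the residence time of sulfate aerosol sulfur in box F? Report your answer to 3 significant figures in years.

Box A: F(A→B) = (0.07861 + 0.2569) − 0.08812 = 0.24739 Tg/yr.
Box B: F(B→C) = (0.24739 + 0.1171) − 0.08304 = 0.28145 Tg/yr.
Box C: F(C→D) = (0.28145 + 0.1981) − 0.2178 = 0.26175 Tg/yr.
Box D: F(D→E) = (0.26175 + 0.06302) − 0.1365 = 0.18827 Tg/yr.
Box E: F(E→F) = (0.18827 + 0.03803) − 0.08320 = 0.14310 Tg/yr.
Box F throughput = its input = 0.14310 Tg/yr; τ = 1.444 / 0.14310 = 10.09 yr.

10.1 yr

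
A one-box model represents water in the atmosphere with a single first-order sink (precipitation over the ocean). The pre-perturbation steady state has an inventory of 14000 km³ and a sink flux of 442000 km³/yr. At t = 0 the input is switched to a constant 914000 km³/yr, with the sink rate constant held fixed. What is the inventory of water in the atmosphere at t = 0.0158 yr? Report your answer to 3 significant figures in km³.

Residence time τ = M₀/F₀ = 0.03167 yr. The eventual steady state is M_∞ = M₀·(F₁/F₀) = 14000 × 914000/442000 = 28950 km³.
The anomaly ΔM(t) = M(t) − M_∞ decays as ΔM₀·e^(−t/τ) with ΔM₀ = 14000 − 28950 = −14950 km³.
At t = 0.0158 yr, e^(−t/τ) = e^(−0.4988) = 0.6072, so ΔM = −9078 km³ and M = 28950 − 9078 = 19872 km³.

19900 km³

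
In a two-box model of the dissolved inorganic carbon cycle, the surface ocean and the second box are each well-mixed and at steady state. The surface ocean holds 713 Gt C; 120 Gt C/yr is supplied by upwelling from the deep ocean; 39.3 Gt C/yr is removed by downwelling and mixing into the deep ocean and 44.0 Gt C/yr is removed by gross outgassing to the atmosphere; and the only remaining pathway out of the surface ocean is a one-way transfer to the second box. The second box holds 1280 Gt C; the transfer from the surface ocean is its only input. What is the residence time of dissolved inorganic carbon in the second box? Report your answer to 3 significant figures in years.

34.9 yr

Balance the surface ocean: ΣF_in = 120.00 Gt C/yr.
Transfer to the second box = ΣF_in − (39.3 + 44.0) = 36.700 Gt C/yr.
At steady state the output of the second box equals its input, 36.700 Gt C/yr.
τ = M / F = 1280 / 36.700 = 34.88 yr.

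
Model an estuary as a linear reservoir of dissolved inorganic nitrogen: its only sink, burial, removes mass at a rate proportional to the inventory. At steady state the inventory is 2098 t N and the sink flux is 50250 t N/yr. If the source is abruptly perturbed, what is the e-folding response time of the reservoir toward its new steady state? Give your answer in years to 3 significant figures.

0.0418 yr

For a linear reservoir the response time equals the residence time τ = M/F.
τ = 2098 / 50250 = 0.04175 yr.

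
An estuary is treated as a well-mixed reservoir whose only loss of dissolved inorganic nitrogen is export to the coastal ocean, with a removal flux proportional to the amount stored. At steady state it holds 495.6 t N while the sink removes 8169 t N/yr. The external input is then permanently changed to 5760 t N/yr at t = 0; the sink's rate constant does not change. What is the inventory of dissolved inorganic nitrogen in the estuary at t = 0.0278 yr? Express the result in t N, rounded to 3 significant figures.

442 t N

The sink rate constant is k = F₀/M₀ = 8169/495.6 = 16.48 yr⁻¹.
Solving dM/dt = F₁ − kM with M(0) = M₀ gives M(t) = F₁/k + (M₀ − F₁/k)·e^(−kt).
F₁/k = 5760/16.48 = 349.45 t N; kt = 16.48 × 0.0278 = 0.4582, e^(−kt) = 0.6324.
M(0.0278) = 349.45 + (495.6 − 349.45) × 0.6324 = 349.45 + 92.43 = 441.88 t N.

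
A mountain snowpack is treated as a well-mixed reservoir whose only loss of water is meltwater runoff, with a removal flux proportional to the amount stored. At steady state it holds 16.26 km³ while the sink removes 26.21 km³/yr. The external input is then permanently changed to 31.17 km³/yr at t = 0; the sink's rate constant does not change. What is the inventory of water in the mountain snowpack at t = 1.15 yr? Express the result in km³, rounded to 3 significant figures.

Residence time τ = M₀/F₀ = 0.6204 yr. The eventual steady state is M_∞ = M₀·(F₁/F₀) = 16.26 × 31.17/26.21 = 19.337 km³.
The anomaly ΔM(t) = M(t) − M_∞ decays as ΔM₀·e^(−t/τ) with ΔM₀ = 16.26 − 19.337 = −3.077 km³.
At t = 1.15 yr, e^(−t/τ) = e^(−1.854) = 0.1567, so ΔM = −0.4820 km³ and M = 19.337 − 0.4820 = 18.855 km³.

18.9 km³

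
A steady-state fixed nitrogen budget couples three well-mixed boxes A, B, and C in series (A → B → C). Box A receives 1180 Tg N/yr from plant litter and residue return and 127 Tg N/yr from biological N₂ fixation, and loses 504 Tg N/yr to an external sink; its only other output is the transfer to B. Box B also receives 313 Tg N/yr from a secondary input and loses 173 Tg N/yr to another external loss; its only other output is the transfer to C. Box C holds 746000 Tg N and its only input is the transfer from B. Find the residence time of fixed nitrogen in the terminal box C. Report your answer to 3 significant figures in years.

791 yr

Box A: F(A→B) = (1180 + 127) − 504 = 803.00 Tg N/yr.
Box B: F(B→C) = (803.00 + 313) − 173 = 943.00 Tg N/yr.
Box C throughput = its input = 943.00 Tg N/yr; τ = 746000 / 943.00 = 791.1 yr.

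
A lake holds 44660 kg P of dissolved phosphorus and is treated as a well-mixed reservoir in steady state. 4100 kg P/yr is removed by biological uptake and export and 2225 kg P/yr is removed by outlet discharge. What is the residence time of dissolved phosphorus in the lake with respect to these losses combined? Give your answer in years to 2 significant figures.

Total removal = 4100 + 2225 = 6325.0 kg P/yr.
τ = M / ΣF_out = 44660 / 6325.0 = 7.061 yr.

7.1 yr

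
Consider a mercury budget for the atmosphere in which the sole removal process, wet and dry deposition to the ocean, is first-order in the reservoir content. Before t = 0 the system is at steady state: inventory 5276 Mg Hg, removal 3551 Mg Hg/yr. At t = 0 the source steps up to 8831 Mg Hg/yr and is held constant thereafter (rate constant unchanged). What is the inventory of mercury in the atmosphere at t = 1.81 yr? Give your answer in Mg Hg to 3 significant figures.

10800 Mg Hg

τ = M₀/F₀ = 5276/3551 = 1.486 yr; rate constant k = 1/τ.
New steady state M_∞ = F₁/k = F₁·τ = 8831 × 1.486 = 13121 Mg Hg.
M(t) = M_∞ + (M₀ − M_∞)·e^(−t/τ); t/τ = 1.81/1.486 = 1.218, so e^(−t/τ) = 0.2958.
M(t) = 13121 − 7845 × 0.2958 = 10801 Mg Hg.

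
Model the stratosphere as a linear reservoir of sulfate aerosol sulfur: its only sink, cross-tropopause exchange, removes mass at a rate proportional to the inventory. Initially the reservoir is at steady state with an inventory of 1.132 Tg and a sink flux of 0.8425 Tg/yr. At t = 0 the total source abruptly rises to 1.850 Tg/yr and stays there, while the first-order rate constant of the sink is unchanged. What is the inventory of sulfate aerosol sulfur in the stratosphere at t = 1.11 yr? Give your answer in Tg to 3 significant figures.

Residence time τ = M₀/F₀ = 1.344 yr. The eventual steady state is M_∞ = M₀·(F₁/F₀) = 1.132 × 1.850/0.8425 = 2.4857 Tg.
The anomaly ΔM(t) = M(t) − M_∞ decays as ΔM₀·e^(−t/τ) with ΔM₀ = 1.132 − 2.4857 = −1.354 Tg.
At t = 1.11 yr, e^(−t/τ) = e^(−0.8261) = 0.4377, so ΔM = −0.5926 Tg and M = 2.4857 − 0.5926 = 1.8931 Tg.

1.89 Tg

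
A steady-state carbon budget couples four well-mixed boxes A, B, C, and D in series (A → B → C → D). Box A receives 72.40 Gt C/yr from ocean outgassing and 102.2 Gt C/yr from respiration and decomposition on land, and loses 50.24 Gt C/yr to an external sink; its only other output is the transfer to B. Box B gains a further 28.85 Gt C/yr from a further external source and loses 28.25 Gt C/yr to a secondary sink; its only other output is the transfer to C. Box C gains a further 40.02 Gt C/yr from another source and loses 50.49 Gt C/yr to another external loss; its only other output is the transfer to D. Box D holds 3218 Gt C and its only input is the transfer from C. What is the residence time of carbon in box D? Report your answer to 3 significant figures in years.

Box A: F(A→B) = (72.40 + 102.2) − 50.24 = 124.36 Gt C/yr.
Box B: F(B→C) = (124.36 + 28.85) − 28.25 = 124.96 Gt C/yr.
Box C: F(C→D) = (124.96 + 40.02) − 50.49 = 114.49 Gt C/yr.
Box D throughput = its input = 114.49 Gt C/yr; τ = 3218 / 114.49 = 28.11 yr.

28.1 yr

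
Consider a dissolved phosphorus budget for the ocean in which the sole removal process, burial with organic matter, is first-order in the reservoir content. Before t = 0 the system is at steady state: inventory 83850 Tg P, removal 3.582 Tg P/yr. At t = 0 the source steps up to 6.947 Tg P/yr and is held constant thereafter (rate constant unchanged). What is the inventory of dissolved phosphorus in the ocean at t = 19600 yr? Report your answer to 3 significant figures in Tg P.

The sink rate constant is k = F₀/M₀ = 3.582/83850 = 4.272×10^-5 yr⁻¹.
Solving dM/dt = F₁ − kM with M(0) = M₀ gives M(t) = F₁/k + (M₀ − F₁/k)·e^(−kt).
F₁/k = 6.947/4.272×10^-5 = 162620 Tg P; kt = 4.272×10^-5 × 19600 = 0.8373, e^(−kt) = 0.4329.
M(19600) = 162620 + (83850 − 162620) × 0.4329 = 162620 − 34100 = 128520 Tg P.

129000 Tg P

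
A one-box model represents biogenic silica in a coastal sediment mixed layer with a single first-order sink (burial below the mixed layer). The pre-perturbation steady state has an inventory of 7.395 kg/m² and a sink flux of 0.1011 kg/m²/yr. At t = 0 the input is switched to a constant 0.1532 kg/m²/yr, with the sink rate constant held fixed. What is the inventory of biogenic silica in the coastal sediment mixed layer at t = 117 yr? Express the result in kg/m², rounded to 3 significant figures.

10.4 kg/m²

τ = M₀/F₀ = 7.395/0.1011 = 73.15 yr; rate constant k = 1/τ.
New steady state M_∞ = F₁/k = F₁·τ = 0.1532 × 73.15 = 11.206 kg/m².
M(t) = M_∞ + (M₀ − M_∞)·e^(−t/τ); t/τ = 117/73.15 = 1.600, so e^(−t/τ) = 0.2020.
M(t) = 11.206 − 3.811 × 0.2020 = 10.436 kg/m².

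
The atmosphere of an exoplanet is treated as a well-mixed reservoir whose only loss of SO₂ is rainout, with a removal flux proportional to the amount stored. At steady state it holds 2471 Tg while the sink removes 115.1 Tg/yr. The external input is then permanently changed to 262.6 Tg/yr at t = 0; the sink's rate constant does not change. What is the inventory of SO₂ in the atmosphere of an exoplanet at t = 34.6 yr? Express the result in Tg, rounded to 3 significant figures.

5010 Tg

τ = M₀/F₀ = 2471/115.1 = 21.47 yr; rate constant k = 1/τ.
New steady state M_∞ = F₁/k = F₁·τ = 262.6 × 21.47 = 5637.6 Tg.
M(t) = M_∞ + (M₀ − M_∞)·e^(−t/τ); t/τ = 34.6/21.47 = 1.612, so e^(−t/τ) = 0.1996.
M(t) = 5637.6 − 3167 × 0.1996 = 5005.7 Tg.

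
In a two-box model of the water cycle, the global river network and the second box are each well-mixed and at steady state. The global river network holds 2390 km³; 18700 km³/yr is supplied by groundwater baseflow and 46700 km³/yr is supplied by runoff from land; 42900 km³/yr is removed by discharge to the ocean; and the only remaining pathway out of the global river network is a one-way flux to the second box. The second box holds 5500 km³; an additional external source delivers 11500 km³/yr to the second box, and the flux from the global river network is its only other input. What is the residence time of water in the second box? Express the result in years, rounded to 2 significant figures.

Balance the global river network: ΣF_in = 18700 + 46700 = 65400 km³/yr.
Flux to the second box = ΣF_in − (42900) = 22500 km³/yr.
Total input to the second box = 22500 + 11500 = 34000 km³/yr; at steady state this equals its total output.
τ = M / F = 5500 / 34000 = 0.1618 yr.

0.16 yr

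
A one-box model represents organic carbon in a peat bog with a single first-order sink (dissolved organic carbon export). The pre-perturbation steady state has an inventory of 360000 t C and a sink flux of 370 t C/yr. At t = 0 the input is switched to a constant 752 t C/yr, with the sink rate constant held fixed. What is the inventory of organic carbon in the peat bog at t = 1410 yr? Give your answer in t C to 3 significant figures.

644000 t C

The sink rate constant is k = F₀/M₀ = 370/360000 = 0.001028 yr⁻¹.
Solving dM/dt = F₁ − kM with M(0) = M₀ gives M(t) = F₁/k + (M₀ − F₁/k)·e^(−kt).
F₁/k = 752/0.001028 = 731680 t C; kt = 0.001028 × 1410 = 1.449, e^(−kt) = 0.2348.
M(1410) = 731680 + (360000 − 731680) × 0.2348 = 731680 − 87260 = 644420 t C.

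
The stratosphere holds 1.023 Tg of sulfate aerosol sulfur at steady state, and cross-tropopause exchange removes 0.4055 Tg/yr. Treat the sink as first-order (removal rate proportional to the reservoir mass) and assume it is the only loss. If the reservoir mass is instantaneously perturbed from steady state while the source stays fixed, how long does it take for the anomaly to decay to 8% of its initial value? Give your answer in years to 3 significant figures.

6.37 yr

For a linear reservoir the anomaly decays as exp(−t/τ) with τ = M/F = 1.023/0.4055 = 2.523 yr.
exp(−t/τ) = 0.08 ⇒ t = −τ ln(0.08) = 2.523 × 2.526 = 6.372 yr.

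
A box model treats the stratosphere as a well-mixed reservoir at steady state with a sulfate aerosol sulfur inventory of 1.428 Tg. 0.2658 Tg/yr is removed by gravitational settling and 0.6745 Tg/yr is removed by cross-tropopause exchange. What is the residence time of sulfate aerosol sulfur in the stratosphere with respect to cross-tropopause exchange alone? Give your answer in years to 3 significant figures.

Residence time with respect to a single sink: τ = M / F_sink.
τ = 1.428 / 0.6745 = 2.117 yr.

2.12 yr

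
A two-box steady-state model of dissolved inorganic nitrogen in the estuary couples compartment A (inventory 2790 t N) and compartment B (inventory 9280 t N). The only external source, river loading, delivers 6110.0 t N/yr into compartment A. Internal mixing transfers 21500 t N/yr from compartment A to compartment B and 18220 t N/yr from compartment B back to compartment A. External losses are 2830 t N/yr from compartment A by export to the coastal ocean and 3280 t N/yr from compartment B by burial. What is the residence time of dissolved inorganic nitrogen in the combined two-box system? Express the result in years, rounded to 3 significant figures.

1.98 yr

For the system as a whole, the A↔B exchange is internal and contributes nothing to the throughput; only the external sinks remove mass.
M_total = 2790 + 9280 = 12070 t N.
ΣF_external_out = 2830 + 3280 = 6110.0 t N/yr.
τ = M_total / ΣF_ext = 12070 / 6110.0 = 1.975 yr.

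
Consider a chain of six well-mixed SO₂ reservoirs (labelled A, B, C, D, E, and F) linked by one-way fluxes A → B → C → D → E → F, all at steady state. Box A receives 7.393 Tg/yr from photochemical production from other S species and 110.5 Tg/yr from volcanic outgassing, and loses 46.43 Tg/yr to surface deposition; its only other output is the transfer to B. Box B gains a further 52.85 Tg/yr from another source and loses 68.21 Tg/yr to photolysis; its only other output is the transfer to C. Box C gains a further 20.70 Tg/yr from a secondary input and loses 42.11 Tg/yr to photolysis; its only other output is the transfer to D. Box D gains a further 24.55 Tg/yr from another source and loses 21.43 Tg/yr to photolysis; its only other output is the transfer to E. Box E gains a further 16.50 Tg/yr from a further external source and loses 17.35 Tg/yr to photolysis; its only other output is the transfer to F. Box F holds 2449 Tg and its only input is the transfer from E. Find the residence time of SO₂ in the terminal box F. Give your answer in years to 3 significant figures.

66.3 yr

Box A: F(A→B) = (7.393 + 110.5) − 46.43 = 71.463 Tg/yr.
Box B: F(B→C) = (71.463 + 52.85) − 68.21 = 56.103 Tg/yr.
Box C: F(C→D) = (56.103 + 20.70) − 42.11 = 34.693 Tg/yr.
Box D: F(D→E) = (34.693 + 24.55) − 21.43 = 37.813 Tg/yr.
Box E: F(E→F) = (37.813 + 16.50) − 17.35 = 36.963 Tg/yr.
Box F throughput = its input = 36.963 Tg/yr; τ = 2449 / 36.963 = 66.26 yr.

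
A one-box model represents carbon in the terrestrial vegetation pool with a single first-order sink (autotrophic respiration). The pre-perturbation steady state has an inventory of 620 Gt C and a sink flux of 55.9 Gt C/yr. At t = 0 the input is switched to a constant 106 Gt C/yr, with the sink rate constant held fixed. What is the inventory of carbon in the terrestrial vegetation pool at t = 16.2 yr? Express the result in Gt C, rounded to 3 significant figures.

1050 Gt C

The sink rate constant is k = F₀/M₀ = 55.9/620 = 0.09016 yr⁻¹.
Solving dM/dt = F₁ − kM with M(0) = M₀ gives M(t) = F₁/k + (M₀ − F₁/k)·e^(−kt).
F₁/k = 106/0.09016 = 1175.7 Gt C; kt = 0.09016 × 16.2 = 1.461, e^(−kt) = 0.2321.
M(16.2) = 1175.7 + (620 − 1175.7) × 0.2321 = 1175.7 − 129.0 = 1046.7 Gt C.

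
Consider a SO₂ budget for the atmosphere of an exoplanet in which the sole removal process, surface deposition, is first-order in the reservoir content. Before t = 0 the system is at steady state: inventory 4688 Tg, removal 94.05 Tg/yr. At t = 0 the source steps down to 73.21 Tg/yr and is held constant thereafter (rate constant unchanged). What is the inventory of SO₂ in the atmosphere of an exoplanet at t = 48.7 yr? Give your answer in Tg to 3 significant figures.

The sink rate constant is k = F₀/M₀ = 94.05/4688 = 0.02006 yr⁻¹.
Solving dM/dt = F₁ − kM with M(0) = M₀ gives M(t) = F₁/k + (M₀ − F₁/k)·e^(−kt).
F₁/k = 73.21/0.02006 = 3649.2 Tg; kt = 0.02006 × 48.7 = 0.9770, e^(−kt) = 0.3764.
M(48.7) = 3649.2 + (4688 − 3649.2) × 0.3764 = 3649.2 + 391.0 = 4040.2 Tg.

4040 Tg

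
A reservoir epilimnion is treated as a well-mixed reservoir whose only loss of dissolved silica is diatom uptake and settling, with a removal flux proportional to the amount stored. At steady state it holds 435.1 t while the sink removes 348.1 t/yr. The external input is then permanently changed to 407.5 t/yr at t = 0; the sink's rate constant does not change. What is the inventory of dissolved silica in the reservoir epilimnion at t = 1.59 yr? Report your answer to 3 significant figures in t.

489 t

The sink rate constant is k = F₀/M₀ = 348.1/435.1 = 0.8000 yr⁻¹.
Solving dM/dt = F₁ − kM with M(0) = M₀ gives M(t) = F₁/k + (M₀ − F₁/k)·e^(−kt).
F₁/k = 407.5/0.8000 = 509.35 t; kt = 0.8000 × 1.59 = 1.272, e^(−kt) = 0.2803.
M(1.59) = 509.35 + (435.1 − 509.35) × 0.2803 = 509.35 − 20.81 = 488.54 t.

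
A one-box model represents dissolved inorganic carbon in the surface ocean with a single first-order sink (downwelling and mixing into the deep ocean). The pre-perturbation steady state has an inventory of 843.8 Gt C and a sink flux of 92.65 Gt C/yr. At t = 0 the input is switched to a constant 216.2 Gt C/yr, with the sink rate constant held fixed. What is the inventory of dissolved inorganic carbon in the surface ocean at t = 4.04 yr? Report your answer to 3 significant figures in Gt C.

The sink rate constant is k = F₀/M₀ = 92.65/843.8 = 0.1098 yr⁻¹.
Solving dM/dt = F₁ − kM with M(0) = M₀ gives M(t) = F₁/k + (M₀ − F₁/k)·e^(−kt).
F₁/k = 216.2/0.1098 = 1969.0 Gt C; kt = 0.1098 × 4.04 = 0.4436, e^(−kt) = 0.6417.
M(4.04) = 1969.0 + (843.8 − 1969.0) × 0.6417 = 1969.0 − 722.1 = 1246.9 Gt C.

1250 Gt C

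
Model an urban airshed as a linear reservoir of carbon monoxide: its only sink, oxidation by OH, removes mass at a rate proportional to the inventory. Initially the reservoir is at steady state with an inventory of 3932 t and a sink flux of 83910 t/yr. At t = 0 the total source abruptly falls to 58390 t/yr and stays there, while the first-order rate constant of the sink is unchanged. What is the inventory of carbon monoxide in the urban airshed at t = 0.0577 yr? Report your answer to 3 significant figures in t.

τ = M₀/F₀ = 3932/83910 = 0.04686 yr; rate constant k = 1/τ.
New steady state M_∞ = F₁/k = F₁·τ = 58390 × 0.04686 = 2736.1 t.
M(t) = M_∞ + (M₀ − M_∞)·e^(−t/τ); t/τ = 0.0577/0.04686 = 1.231, so e^(−t/τ) = 0.2919.
M(t) = 2736.1 + 1196 × 0.2919 = 3085.2 t.

3090 t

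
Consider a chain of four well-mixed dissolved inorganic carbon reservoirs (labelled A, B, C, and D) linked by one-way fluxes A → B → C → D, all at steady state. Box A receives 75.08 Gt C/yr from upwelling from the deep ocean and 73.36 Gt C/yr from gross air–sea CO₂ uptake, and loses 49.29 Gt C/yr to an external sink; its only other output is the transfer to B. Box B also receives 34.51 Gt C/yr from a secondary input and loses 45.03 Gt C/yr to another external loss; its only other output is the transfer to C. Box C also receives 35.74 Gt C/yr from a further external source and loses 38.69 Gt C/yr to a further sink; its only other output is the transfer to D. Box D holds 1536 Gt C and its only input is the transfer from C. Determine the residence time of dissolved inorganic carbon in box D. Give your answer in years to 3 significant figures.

Box A: F(A→B) = (75.08 + 73.36) − 49.29 = 99.150 Gt C/yr.
Box B: F(B→C) = (99.150 + 34.51) − 45.03 = 88.630 Gt C/yr.
Box C: F(C→D) = (88.630 + 35.74) − 38.69 = 85.680 Gt C/yr.
Box D throughput = its input = 85.680 Gt C/yr; τ = 1536 / 85.680 = 17.93 yr.

17.9 yr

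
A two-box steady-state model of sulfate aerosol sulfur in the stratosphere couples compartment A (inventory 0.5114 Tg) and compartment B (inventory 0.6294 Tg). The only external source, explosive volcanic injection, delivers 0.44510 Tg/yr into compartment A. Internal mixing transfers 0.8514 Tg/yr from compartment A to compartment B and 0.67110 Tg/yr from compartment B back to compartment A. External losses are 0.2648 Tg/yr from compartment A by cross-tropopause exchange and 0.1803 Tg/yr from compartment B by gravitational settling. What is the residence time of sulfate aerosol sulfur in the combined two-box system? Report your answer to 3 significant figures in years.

For the system as a whole, the A↔B exchange is internal and contributes nothing to the throughput; only the external sinks remove mass.
M_total = 0.5114 + 0.6294 = 1.1408 Tg.
ΣF_external_out = 0.2648 + 0.1803 = 0.44510 Tg/yr.
τ = M_total / ΣF_ext = 1.1408 / 0.44510 = 2.563 yr.

2.56 yr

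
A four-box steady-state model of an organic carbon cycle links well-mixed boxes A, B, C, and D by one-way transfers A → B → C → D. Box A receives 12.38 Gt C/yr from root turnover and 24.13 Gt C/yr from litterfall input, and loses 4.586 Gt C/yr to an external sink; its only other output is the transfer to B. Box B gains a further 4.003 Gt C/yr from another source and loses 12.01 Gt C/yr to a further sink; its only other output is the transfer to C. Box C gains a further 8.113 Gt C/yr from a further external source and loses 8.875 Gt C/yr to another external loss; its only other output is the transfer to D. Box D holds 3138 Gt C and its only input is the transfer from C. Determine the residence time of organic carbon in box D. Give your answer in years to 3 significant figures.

136 yr

Box A: F(A→B) = (12.38 + 24.13) − 4.586 = 31.924 Gt C/yr.
Box B: F(B→C) = (31.924 + 4.003) − 12.01 = 23.917 Gt C/yr.
Box C: F(C→D) = (23.917 + 8.113) − 8.875 = 23.155 Gt C/yr.
Box D throughput = its input = 23.155 Gt C/yr; τ = 3138 / 23.155 = 135.5 yr.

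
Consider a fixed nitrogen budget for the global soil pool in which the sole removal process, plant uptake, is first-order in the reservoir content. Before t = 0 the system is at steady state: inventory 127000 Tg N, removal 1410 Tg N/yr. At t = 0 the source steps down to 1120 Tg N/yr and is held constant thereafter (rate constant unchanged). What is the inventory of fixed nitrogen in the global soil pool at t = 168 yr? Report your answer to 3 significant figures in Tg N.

105000 Tg N

Residence time τ = M₀/F₀ = 90.07 yr. The eventual steady state is M_∞ = M₀·(F₁/F₀) = 127000 × 1120/1410 = 100880 Tg N.
The anomaly ΔM(t) = M(t) − M_∞ decays as ΔM₀·e^(−t/τ) with ΔM₀ = 127000 − 100880 = 26120 Tg N.
At t = 168 yr, e^(−t/τ) = e^(−1.865) = 0.1549, so ΔM = 4045 Tg N and M = 100880 + 4045 = 104920 Tg N.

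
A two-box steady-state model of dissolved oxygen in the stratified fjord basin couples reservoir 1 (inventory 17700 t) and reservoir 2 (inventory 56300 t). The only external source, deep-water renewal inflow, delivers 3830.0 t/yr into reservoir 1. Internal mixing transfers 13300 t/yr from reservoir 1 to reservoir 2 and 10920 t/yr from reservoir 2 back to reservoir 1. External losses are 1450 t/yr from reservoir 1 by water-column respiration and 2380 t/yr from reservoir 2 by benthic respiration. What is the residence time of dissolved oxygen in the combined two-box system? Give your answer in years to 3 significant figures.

Residence time in the combined system uses the total inventory and the total *external* removal — internal exchanges between the two boxes cancel.
M_total = 17700 + 56300 = 74000 t.
ΣF_external_out = 1450 + 2380 = 3830.0 t/yr.
τ = M_total / ΣF_ext = 74000 / 3830.0 = 19.32 yr.

19.3 yr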